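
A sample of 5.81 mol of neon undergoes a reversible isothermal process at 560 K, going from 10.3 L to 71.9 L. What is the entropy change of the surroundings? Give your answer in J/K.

For an isothermal ideal gas ΔS_gas = nR ln(V₂/V₁) = 5.81 × 8.314 × ln(71.9/10.3) = 93.9 J/K.
The process is reversible, so ΔS_surr = −ΔS_gas = -93.9 J/K and ΔS_universe = 0.

ΔS_surr = -93.9 J/K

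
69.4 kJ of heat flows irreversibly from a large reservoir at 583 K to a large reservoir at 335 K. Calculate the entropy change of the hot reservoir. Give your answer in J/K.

ΔS_hot = -119 J/K

The hot reservoir loses heat Q, so ΔS_hot = −Q/T_H = −69400/583 = -119 J/K.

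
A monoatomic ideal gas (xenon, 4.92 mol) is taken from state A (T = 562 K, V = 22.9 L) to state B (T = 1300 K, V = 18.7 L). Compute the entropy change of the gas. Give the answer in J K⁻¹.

Entropy is a state function: ΔS = nC_V ln(T₂/T₁) + nR ln(V₂/V₁), with C_V = 3R/2 = 12.47 J mol⁻¹ K⁻¹ for a monoatomic ideal gas.
ΔS = 4.92 × [12.47 × ln(1300/562) + 8.314 × ln(18.7/22.9)] = 43.2 J/K.

ΔS = 43.2 J/K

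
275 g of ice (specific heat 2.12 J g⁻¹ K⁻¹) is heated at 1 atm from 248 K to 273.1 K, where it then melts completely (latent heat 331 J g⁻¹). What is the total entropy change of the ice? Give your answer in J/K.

ΔS = 390 J/K

Warming step: ΔS₁ = m c ln(T_tr/T_i) = 275 × 2.12 × ln(273.1/248) = 56.21 J/K.
Phase change: ΔS₂ = +mL/T_tr = 275 × 331 / 273.1 = 333.3 J/K.
ΔS_total = (56.21) + (333.3) = 390 J/K.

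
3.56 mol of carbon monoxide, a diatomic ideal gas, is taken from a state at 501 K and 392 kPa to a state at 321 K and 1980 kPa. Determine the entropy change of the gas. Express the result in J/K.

ΔS = nC_p ln(T₂/T₁) − nR ln(P₂/P₁), with C_p = 7R/2 = 29.1 J mol⁻¹ K⁻¹ for a diatomic ideal gas.
ΔS = 3.56 × [29.1 × ln(321/501) − 8.314 × ln(1980/392)] = -94.1 J/K.

ΔS = -94.1 J/K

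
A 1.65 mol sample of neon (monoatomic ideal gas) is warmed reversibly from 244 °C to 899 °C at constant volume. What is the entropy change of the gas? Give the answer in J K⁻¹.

In kelvin: T₁ = 517.15 K, T₂ = 1172.15 K. At constant volume, ΔS = nC_V ln(T₂/T₁) with C_V = 3R/2 = 12.47 J mol⁻¹ K⁻¹.
ΔS = 1.65 × 12.47 × ln(1172.15/517.15) = 16.8 J/K.

ΔS = 16.8 J/K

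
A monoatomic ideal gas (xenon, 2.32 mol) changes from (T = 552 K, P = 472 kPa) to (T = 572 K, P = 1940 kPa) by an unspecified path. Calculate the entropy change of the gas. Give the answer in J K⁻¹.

ΔS = -25.5 J/K

ΔS = nC_p ln(T₂/T₁) − nR ln(P₂/P₁), with C_p = 5R/2 = 20.79 J mol⁻¹ K⁻¹ for a monoatomic ideal gas.
ΔS = 2.32 × [20.79 × ln(572/552) − 8.314 × ln(1940/472)] = -25.5 J/K.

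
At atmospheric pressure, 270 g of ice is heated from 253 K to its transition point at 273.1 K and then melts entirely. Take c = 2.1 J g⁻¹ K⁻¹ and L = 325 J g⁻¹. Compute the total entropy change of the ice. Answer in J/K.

ΔS = 365 J/K

Warming step: ΔS₁ = m c ln(T_tr/T_i) = 270 × 2.1 × ln(273.1/253) = 43.35 J/K.
Phase change: ΔS₂ = +mL/T_tr = 270 × 325 / 273.1 = 321.3 J/K.
ΔS_total = (43.35) + (321.3) = 365 J/K.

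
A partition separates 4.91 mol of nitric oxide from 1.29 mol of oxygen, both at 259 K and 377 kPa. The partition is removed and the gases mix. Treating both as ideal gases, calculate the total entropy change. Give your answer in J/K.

ΔS_mix = 26.4 J/K

Mole fractions: x_A = 4.91/6.2 = 0.792, x_B = 0.208.
ΔS_mix = −R(n_A ln x_A + n_B ln x_B) = −8.314 × (4.91 ln 0.792 + 1.29 ln 0.208) = 26.4 J/K.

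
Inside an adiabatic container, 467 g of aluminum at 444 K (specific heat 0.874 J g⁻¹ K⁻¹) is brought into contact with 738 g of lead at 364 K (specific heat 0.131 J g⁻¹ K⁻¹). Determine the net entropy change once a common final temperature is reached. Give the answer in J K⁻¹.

Energy balance: T_f = (m₁c₁T₁ + m₂c₂T₂)/(m₁c₁ + m₂c₂) = 428.68 K.
ΔS₁ = m₁c₁ ln(T_f/T₁) = 408.158 × ln(428.68/444) = -14.33 J/K.
ΔS₂ = m₂c₂ ln(T_f/T₂) = 96.678 × ln(428.68/364) = 15.81 J/K.
ΔS_total = -14.33 + 15.81 = 1.48 J/K.

ΔS_total = 1.48 J/K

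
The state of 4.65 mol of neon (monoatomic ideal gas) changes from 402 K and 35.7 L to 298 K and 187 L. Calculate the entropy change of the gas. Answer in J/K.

ΔS = 46.7 J/K

Entropy is a state function: ΔS = nC_V ln(T₂/T₁) + nR ln(V₂/V₁), with C_V = 3R/2 = 12.47 J mol⁻¹ K⁻¹ for a monoatomic ideal gas.
ΔS = 4.65 × [12.47 × ln(298/402) + 8.314 × ln(187/35.7)] = 46.7 J/K.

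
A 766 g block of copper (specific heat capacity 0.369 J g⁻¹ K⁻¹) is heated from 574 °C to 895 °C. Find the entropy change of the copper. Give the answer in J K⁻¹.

ΔS = 90.8 J/K

In kelvin: T₁ = 847.15 K, T₂ = 1168.15 K. ΔS = ∫dQ_rev/T = m c ln(T₂/T₁) = 766 × 0.369 × ln(1168.15/847.15) = 90.8 J/K.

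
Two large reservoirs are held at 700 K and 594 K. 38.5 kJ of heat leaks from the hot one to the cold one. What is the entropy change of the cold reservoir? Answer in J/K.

The cold reservoir gains heat Q, so ΔS_cold = +Q/T_C = 38500/594 = 64.8 J/K.

ΔS_cold = 64.8 J/K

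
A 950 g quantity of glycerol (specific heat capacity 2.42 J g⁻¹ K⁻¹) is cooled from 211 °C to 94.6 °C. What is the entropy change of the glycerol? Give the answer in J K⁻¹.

In kelvin: T₁ = 484.15 K, T₂ = 367.75 K. ΔS = ∫dQ_rev/T = m c ln(T₂/T₁) = 950 × 2.42 × ln(367.75/484.15) = -632 J/K.

ΔS = -632 J/K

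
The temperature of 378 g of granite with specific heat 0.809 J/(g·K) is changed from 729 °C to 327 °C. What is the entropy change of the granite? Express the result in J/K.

ΔS = -157 J/K

In kelvin: T₁ = 1002.15 K, T₂ = 600.15 K. ΔS = ∫dQ_rev/T = m c ln(T₂/T₁) = 378 × 0.809 × ln(600.15/1002.15) = -157 J/K.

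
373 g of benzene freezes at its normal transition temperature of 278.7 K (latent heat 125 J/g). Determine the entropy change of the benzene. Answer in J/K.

Heat released by the substance: Q = −mL = −373 × 125 = −46625 J.
At constant T, ΔS = Q_rev/T = −46625 / 278.7 = -167 J/K.

ΔS = -167 J/K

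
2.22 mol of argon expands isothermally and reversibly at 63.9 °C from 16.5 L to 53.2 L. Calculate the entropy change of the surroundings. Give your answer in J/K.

For an isothermal ideal gas ΔS_gas = nR ln(V₂/V₁) = 2.22 × 8.314 × ln(53.2/16.5) = 21.6 J/K.
The process is reversible, so ΔS_surr = −ΔS_gas = -21.6 J/K and ΔS_universe = 0.

ΔS_surr = -21.6 J/K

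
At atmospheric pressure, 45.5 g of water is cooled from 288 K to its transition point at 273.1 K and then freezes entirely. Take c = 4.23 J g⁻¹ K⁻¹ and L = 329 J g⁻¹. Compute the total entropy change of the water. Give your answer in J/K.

ΔS = -65 J/K

Cooling step: ΔS₁ = m c ln(T_tr/T_i) = 45.5 × 4.23 × ln(273.1/288) = -10.22 J/K.
Phase change: ΔS₂ = −mL/T_tr = −45.5 × 329 / 273.1 = -54.81 J/K.
ΔS_total = (-10.22) + (-54.81) = -65 J/K.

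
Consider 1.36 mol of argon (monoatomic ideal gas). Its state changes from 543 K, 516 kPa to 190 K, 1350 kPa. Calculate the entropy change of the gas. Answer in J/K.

ΔS = nC_p ln(T₂/T₁) − nR ln(P₂/P₁), with C_p = 5R/2 = 20.79 J mol⁻¹ K⁻¹ for a monoatomic ideal gas.
ΔS = 1.36 × [20.79 × ln(190/543) − 8.314 × ln(1350/516)] = -40.6 J/K.

ΔS = -40.6 J/K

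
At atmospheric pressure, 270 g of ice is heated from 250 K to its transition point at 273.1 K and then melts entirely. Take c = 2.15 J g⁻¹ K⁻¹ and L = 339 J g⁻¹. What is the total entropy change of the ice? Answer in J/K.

ΔS = 386 J/K

Warming step: ΔS₁ = m c ln(T_tr/T_i) = 270 × 2.15 × ln(273.1/250) = 51.3 J/K.
Phase change: ΔS₂ = +mL/T_tr = 270 × 339 / 273.1 = 335.2 J/K.
ΔS_total = (51.3) + (335.2) = 386 J/K.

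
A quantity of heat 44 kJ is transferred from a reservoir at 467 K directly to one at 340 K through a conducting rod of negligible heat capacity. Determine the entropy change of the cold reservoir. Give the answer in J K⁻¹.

The cold reservoir gains heat Q, so ΔS_cold = +Q/T_C = 44000/340 = 129 J/K.

ΔS_cold = 129 J/K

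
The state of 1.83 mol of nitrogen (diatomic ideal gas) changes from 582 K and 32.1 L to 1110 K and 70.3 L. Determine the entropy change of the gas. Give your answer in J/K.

Entropy is a state function: ΔS = nC_V ln(T₂/T₁) + nR ln(V₂/V₁), with C_V = 5R/2 = 20.79 J mol⁻¹ K⁻¹ for a diatomic ideal gas.
ΔS = 1.83 × [20.79 × ln(1110/582) + 8.314 × ln(70.3/32.1)] = 36.5 J/K.

ΔS = 36.5 J/K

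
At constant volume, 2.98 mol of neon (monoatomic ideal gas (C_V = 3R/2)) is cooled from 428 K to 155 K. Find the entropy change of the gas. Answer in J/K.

At constant volume, ΔS = nC_V ln(T₂/T₁) with C_V = 3R/2 = 12.47 J mol⁻¹ K⁻¹.
ΔS = 2.98 × 12.47 × ln(155/428) = -37.7 J/K.

ΔS = -37.7 J/K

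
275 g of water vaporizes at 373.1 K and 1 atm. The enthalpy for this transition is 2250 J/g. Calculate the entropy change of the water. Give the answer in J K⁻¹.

ΔS = 1660 J/K

Heat absorbed by the substance: Q = mL = 275 × 2250 = 618750 J.
At constant T, ΔS = Q_rev/T = 618750 / 373.1 = 1660 J/K.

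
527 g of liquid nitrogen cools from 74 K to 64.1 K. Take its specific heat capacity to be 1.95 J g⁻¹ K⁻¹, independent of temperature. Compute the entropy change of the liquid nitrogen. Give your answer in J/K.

ΔS = ∫dQ_rev/T = m c ln(T₂/T₁) = 527 × 1.95 × ln(64.1/74) = -148 J/K.

ΔS = -148 J/K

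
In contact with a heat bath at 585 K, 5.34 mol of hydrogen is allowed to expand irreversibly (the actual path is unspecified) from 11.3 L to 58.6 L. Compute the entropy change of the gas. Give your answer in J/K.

Entropy is a state function, so ΔS_gas depends only on the end states.
For an isothermal ideal gas ΔS_gas = nR ln(V₂/V₁) = 5.34 × 8.314 × ln(58.6/11.3) = 73.1 J/K.

ΔS_gas = 73.1 J/K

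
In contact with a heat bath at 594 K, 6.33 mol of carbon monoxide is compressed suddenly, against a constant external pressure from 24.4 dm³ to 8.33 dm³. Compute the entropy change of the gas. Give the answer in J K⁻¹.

Entropy is a state function, so ΔS_gas depends only on the end states.
For an isothermal ideal gas ΔS_gas = nR ln(V₂/V₁) = 6.33 × 8.314 × ln(8.33/24.4) = -56.6 J/K.

ΔS_gas = -56.6 J/K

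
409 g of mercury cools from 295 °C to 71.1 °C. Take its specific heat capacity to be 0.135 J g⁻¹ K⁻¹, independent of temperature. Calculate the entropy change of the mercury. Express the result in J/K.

In kelvin: T₁ = 568.15 K, T₂ = 344.25 K. ΔS = ∫dQ_rev/T = m c ln(T₂/T₁) = 409 × 0.135 × ln(344.25/568.15) = -27.7 J/K.

ΔS = -27.7 J/K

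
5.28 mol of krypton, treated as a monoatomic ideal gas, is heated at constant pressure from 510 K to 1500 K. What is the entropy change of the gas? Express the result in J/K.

ΔS = 118 J/K

At constant pressure, ΔS = nC_p ln(T₂/T₁) with C_p = 5R/2 = 20.79 J mol⁻¹ K⁻¹.
ΔS = 5.28 × 20.79 × ln(1500/510) = 118 J/K.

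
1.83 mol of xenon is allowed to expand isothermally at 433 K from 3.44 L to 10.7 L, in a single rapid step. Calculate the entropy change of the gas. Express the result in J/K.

ΔS_gas = 17.3 J/K

Entropy is a state function, so ΔS_gas depends only on the end states.
For an isothermal ideal gas ΔS_gas = nR ln(V₂/V₁) = 1.83 × 8.314 × ln(10.7/3.44) = 17.3 J/K.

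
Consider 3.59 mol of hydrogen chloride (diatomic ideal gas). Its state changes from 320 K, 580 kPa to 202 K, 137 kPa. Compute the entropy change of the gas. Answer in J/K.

ΔS = -4.99 J/K

ΔS = nC_p ln(T₂/T₁) − nR ln(P₂/P₁), with C_p = 7R/2 = 29.1 J mol⁻¹ K⁻¹ for a diatomic ideal gas.
ΔS = 3.59 × [29.1 × ln(202/320) − 8.314 × ln(137/580)] = -4.99 J/K.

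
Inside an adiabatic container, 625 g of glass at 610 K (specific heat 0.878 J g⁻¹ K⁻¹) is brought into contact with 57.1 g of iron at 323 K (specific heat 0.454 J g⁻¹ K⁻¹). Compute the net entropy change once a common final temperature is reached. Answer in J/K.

Energy balance: T_f = (m₁c₁T₁ + m₂c₂T₂)/(m₁c₁ + m₂c₂) = 597.05 K.
ΔS₁ = m₁c₁ ln(T_f/T₁) = 548.75 × ln(597.05/610) = -11.772 J/K.
ΔS₂ = m₂c₂ ln(T_f/T₂) = 25.9234 × ln(597.05/323) = 15.926 J/K.
ΔS_total = -11.772 + 15.926 = 4.15 J/K.

ΔS_total = 4.15 J/K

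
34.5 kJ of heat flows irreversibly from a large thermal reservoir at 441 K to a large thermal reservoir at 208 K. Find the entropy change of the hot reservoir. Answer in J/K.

ΔS_hot = -78.2 J/K

The hot reservoir loses heat Q, so ΔS_hot = −Q/T_H = −34500/441 = -78.2 J/K.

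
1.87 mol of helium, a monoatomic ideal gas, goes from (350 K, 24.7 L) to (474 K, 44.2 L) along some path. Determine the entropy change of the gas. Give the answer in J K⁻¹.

ΔS = 16.1 J/K

Entropy is a state function: ΔS = nC_V ln(T₂/T₁) + nR ln(V₂/V₁), with C_V = 3R/2 = 12.47 J mol⁻¹ K⁻¹ for a monoatomic ideal gas.
ΔS = 1.87 × [12.47 × ln(474/350) + 8.314 × ln(44.2/24.7)] = 16.1 J/K.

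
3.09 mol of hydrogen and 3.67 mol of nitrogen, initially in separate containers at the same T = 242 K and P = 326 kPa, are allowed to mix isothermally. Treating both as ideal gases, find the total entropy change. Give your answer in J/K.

Mole fractions: x_A = 3.09/6.76 = 0.457, x_B = 0.543.
ΔS_mix = −R(n_A ln x_A + n_B ln x_B) = −8.314 × (3.09 ln 0.457 + 3.67 ln 0.543) = 38.7 J/K.

ΔS_mix = 38.7 J/K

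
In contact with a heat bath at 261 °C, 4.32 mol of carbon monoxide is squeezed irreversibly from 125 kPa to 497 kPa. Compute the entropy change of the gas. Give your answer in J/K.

ΔS_gas = -49.6 J/K

Entropy is a state function, so ΔS_gas depends only on the end states.
For an isothermal ideal gas ΔS_gas = nR ln(P₁/P₂) = 4.32 × 8.314 × ln(125/497) = -49.6 J/K.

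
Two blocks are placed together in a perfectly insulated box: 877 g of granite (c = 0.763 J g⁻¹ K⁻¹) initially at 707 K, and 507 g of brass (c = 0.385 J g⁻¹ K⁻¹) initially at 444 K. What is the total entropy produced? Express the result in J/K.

ΔS_total = 15 J/K

Energy balance: T_f = (m₁c₁T₁ + m₂c₂T₂)/(m₁c₁ + m₂c₂) = 647.61 K.
ΔS₁ = m₁c₁ ln(T_f/T₁) = 669.151 × ln(647.61/707) = -58.72 J/K.
ΔS₂ = m₂c₂ ln(T_f/T₂) = 195.195 × ln(647.61/444) = 73.68 J/K.
ΔS_total = -58.72 + 73.68 = 15 J/K.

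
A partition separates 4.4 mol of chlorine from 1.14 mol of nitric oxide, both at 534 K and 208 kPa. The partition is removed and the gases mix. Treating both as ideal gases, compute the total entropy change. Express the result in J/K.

ΔS_mix = 23.4 J/K

Mole fractions: x_A = 4.4/5.54 = 0.794, x_B = 0.206.
ΔS_mix = −R(n_A ln x_A + n_B ln x_B) = −8.314 × (4.4 ln 0.794 + 1.14 ln 0.206) = 23.4 J/K.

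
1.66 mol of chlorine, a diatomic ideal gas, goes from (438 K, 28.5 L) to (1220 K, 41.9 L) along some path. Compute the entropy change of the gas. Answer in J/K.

ΔS = 40.7 J/K

Entropy is a state function: ΔS = nC_V ln(T₂/T₁) + nR ln(V₂/V₁), with C_V = 5R/2 = 20.79 J mol⁻¹ K⁻¹ for a diatomic ideal gas.
ΔS = 1.66 × [20.79 × ln(1220/438) + 8.314 × ln(41.9/28.5)] = 40.7 J/K.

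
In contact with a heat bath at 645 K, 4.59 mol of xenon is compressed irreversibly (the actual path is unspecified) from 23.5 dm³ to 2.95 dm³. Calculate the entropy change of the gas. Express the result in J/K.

Entropy is a state function, so ΔS_gas depends only on the end states.
For an isothermal ideal gas ΔS_gas = nR ln(V₂/V₁) = 4.59 × 8.314 × ln(2.95/23.5) = -79.2 J/K.

ΔS_gas = -79.2 J/K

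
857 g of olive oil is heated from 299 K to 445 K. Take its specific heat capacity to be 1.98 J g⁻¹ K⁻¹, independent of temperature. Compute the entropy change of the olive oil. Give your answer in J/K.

ΔS = 675 J/K

ΔS = ∫dQ_rev/T = m c ln(T₂/T₁) = 857 × 1.98 × ln(445/299) = 675 J/K.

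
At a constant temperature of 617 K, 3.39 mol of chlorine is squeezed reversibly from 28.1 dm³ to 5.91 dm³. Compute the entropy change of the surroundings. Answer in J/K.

For an isothermal ideal gas ΔS_gas = nR ln(V₂/V₁) = 3.39 × 8.314 × ln(5.91/28.1) = -43.9 J/K.
The process is reversible, so ΔS_surr = −ΔS_gas = 43.9 J/K and ΔS_universe = 0.

ΔS_surr = 43.9 J/K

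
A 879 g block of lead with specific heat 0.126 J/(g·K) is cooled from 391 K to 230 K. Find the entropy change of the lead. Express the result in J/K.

ΔS = -58.8 J/K

ΔS = ∫dQ_rev/T = m c ln(T₂/T₁) = 879 × 0.126 × ln(230/391) = -58.8 J/K.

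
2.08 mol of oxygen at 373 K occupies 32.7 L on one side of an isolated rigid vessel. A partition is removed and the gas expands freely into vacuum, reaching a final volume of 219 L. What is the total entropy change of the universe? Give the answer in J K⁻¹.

For an ideal gas in free expansion Q = 0 and W = 0, so T is unchanged.
Entropy is a state function; using a reversible isothermal path, ΔS_gas = nR ln(V₂/V₁) = 2.08 × 8.314 × ln(219/32.7) = 32.9 J/K.
The insulated surroundings exchange no heat, so ΔS_surr = 0 and ΔS_universe = ΔS_gas.

ΔS_universe = 32.9 J/K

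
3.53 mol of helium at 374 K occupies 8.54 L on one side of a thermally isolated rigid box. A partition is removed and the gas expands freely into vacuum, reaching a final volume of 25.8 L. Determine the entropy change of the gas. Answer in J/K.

For an ideal gas in free expansion Q = 0 and W = 0, so T is unchanged.
Entropy is a state function; using a reversible isothermal path, ΔS_gas = nR ln(V₂/V₁) = 3.53 × 8.314 × ln(25.8/8.54) = 32.4 J/K.

ΔS_gas = 32.4 J/K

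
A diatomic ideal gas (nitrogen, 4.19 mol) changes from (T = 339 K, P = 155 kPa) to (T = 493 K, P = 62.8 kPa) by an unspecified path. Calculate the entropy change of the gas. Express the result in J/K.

ΔS = nC_p ln(T₂/T₁) − nR ln(P₂/P₁), with C_p = 7R/2 = 29.1 J mol⁻¹ K⁻¹ for a diatomic ideal gas.
ΔS = 4.19 × [29.1 × ln(493/339) − 8.314 × ln(62.8/155)] = 77.1 J/K.

ΔS = 77.1 J/K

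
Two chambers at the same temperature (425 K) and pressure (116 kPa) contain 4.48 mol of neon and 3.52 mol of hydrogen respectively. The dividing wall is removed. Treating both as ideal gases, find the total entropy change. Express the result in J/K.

ΔS_mix = 45.6 J/K

Mole fractions: x_A = 4.48/8 = 0.56, x_B = 0.44.
ΔS_mix = −R(n_A ln x_A + n_B ln x_B) = −8.314 × (4.48 ln 0.56 + 3.52 ln 0.44) = 45.6 J/K.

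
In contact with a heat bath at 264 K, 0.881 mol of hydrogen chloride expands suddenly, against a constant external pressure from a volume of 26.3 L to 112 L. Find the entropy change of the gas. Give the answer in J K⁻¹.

ΔS_gas = 10.6 J/K

Entropy is a state function, so ΔS_gas depends only on the end states.
For an isothermal ideal gas ΔS_gas = nR ln(V₂/V₁) = 0.881 × 8.314 × ln(112/26.3) = 10.6 J/K.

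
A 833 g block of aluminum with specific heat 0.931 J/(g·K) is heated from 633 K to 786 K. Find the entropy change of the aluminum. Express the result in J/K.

ΔS = ∫dQ_rev/T = m c ln(T₂/T₁) = 833 × 0.931 × ln(786/633) = 168 J/K.

ΔS = 168 J/K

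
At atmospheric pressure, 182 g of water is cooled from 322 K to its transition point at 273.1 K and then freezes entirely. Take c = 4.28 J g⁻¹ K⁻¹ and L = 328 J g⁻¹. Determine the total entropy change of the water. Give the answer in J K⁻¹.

ΔS = -347 J/K

Cooling step: ΔS₁ = m c ln(T_tr/T_i) = 182 × 4.28 × ln(273.1/322) = -128.3 J/K.
Phase change: ΔS₂ = −mL/T_tr = −182 × 328 / 273.1 = -218.6 J/K.
ΔS_total = (-128.3) + (-218.6) = -347 J/K.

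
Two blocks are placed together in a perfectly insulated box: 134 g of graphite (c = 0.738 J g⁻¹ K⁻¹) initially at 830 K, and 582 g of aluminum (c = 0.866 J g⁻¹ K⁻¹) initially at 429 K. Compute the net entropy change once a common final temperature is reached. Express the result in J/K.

ΔS_total = 20.7 J/K

Energy balance: T_f = (m₁c₁T₁ + m₂c₂T₂)/(m₁c₁ + m₂c₂) = 494.77 K.
ΔS₁ = m₁c₁ ln(T_f/T₁) = 98.892 × ln(494.77/830) = -51.16 J/K.
ΔS₂ = m₂c₂ ln(T_f/T₂) = 504.012 × ln(494.77/429) = 71.89 J/K.
ΔS_total = -51.16 + 71.89 = 20.7 J/K.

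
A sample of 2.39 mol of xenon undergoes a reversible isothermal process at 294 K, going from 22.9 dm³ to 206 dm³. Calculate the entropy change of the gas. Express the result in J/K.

For an isothermal ideal gas ΔS_gas = nR ln(V₂/V₁) = 2.39 × 8.314 × ln(206/22.9) = 43.7 J/K.

ΔS_gas = 43.7 J/K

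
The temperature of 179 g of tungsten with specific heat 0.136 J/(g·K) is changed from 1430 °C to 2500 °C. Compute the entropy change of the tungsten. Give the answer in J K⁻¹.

ΔS = 11.9 J/K

In kelvin: T₁ = 1703.15 K, T₂ = 2773.15 K. ΔS = ∫dQ_rev/T = m c ln(T₂/T₁) = 179 × 0.136 × ln(2773.15/1703.15) = 11.9 J/K.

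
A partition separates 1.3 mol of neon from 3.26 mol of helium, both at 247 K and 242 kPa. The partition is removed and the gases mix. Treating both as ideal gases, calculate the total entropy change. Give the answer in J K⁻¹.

Mole fractions: x_A = 1.3/4.56 = 0.285, x_B = 0.715.
ΔS_mix = −R(n_A ln x_A + n_B ln x_B) = −8.314 × (1.3 ln 0.285 + 3.26 ln 0.715) = 22.7 J/K.

ΔS_mix = 22.7 J/K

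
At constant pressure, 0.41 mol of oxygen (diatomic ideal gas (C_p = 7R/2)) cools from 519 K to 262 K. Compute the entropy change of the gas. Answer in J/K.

ΔS = -8.16 J/K

At constant pressure, ΔS = nC_p ln(T₂/T₁) with C_p = 7R/2 = 29.1 J mol⁻¹ K⁻¹.
ΔS = 0.41 × 29.1 × ln(262/519) = -8.16 J/K.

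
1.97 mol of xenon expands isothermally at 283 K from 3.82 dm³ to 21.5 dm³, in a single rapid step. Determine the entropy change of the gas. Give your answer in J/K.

Entropy is a state function, so ΔS_gas depends only on the end states.
For an isothermal ideal gas ΔS_gas = nR ln(V₂/V₁) = 1.97 × 8.314 × ln(21.5/3.82) = 28.3 J/K.

ΔS_gas = 28.3 J/K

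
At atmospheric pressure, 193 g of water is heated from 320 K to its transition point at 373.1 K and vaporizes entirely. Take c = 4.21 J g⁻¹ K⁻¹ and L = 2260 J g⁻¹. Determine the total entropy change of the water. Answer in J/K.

Warming step: ΔS₁ = m c ln(T_tr/T_i) = 193 × 4.21 × ln(373.1/320) = 124.7 J/K.
Phase change: ΔS₂ = +mL/T_tr = 193 × 2260 / 373.1 = 1169 J/K.
ΔS_total = (124.7) + (1169) = 1290 J/K.

ΔS = 1290 J/K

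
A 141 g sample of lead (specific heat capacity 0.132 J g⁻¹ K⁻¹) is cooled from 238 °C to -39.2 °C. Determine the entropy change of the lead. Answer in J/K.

In kelvin: T₁ = 511.15 K, T₂ = 233.95 K. ΔS = ∫dQ_rev/T = m c ln(T₂/T₁) = 141 × 0.132 × ln(233.95/511.15) = -14.5 J/K.

ΔS = -14.5 J/K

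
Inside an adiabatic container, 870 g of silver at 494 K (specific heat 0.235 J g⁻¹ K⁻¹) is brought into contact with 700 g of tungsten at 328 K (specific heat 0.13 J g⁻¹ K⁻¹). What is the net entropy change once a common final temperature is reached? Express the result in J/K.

ΔS_total = 4.99 J/K

Energy balance: T_f = (m₁c₁T₁ + m₂c₂T₂)/(m₁c₁ + m₂c₂) = 442.87 K.
ΔS₁ = m₁c₁ ln(T_f/T₁) = 204.45 × ln(442.87/494) = -22.337 J/K.
ΔS₂ = m₂c₂ ln(T_f/T₂) = 91 × ln(442.87/328) = 27.324 J/K.
ΔS_total = -22.337 + 27.324 = 4.99 J/K.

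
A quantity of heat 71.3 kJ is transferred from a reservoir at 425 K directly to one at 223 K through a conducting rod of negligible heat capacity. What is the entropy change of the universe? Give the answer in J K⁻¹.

ΔS_total = 152 J/K

ΔS_hot = −Q/T_H = −71300/425 = -167.8 J/K and ΔS_cold = +Q/T_C = 71300/223 = 319.7 J/K.
ΔS_total = -167.8 + 319.7 = 152 J/K, positive as the second law requires.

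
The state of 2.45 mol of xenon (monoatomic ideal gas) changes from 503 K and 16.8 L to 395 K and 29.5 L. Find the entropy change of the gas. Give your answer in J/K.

Entropy is a state function: ΔS = nC_V ln(T₂/T₁) + nR ln(V₂/V₁), with C_V = 3R/2 = 12.47 J mol⁻¹ K⁻¹ for a monoatomic ideal gas.
ΔS = 2.45 × [12.47 × ln(395/503) + 8.314 × ln(29.5/16.8)] = 4.08 J/K.

ΔS = 4.08 J/K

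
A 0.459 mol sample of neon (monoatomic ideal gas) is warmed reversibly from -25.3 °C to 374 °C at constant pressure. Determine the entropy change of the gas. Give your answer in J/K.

ΔS = 9.16 J/K

In kelvin: T₁ = 247.85 K, T₂ = 647.15 K. At constant pressure, ΔS = nC_p ln(T₂/T₁) with C_p = 5R/2 = 20.79 J mol⁻¹ K⁻¹.
ΔS = 0.459 × 20.79 × ln(647.15/247.85) = 9.16 J/K.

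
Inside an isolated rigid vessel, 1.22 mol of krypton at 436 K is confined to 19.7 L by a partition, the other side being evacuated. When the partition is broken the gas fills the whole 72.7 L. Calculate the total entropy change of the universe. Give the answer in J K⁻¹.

For an ideal gas in free expansion Q = 0 and W = 0, so T is unchanged.
Entropy is a state function; using a reversible isothermal path, ΔS_gas = nR ln(V₂/V₁) = 1.22 × 8.314 × ln(72.7/19.7) = 13.2 J/K.
The insulated surroundings exchange no heat, so ΔS_surr = 0 and ΔS_universe = ΔS_gas.

ΔS_universe = 13.2 J/K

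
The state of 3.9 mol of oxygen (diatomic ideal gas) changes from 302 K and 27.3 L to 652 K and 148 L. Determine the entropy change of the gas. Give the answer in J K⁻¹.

ΔS = 117 J/K

Entropy is a state function: ΔS = nC_V ln(T₂/T₁) + nR ln(V₂/V₁), with C_V = 5R/2 = 20.79 J mol⁻¹ K⁻¹ for a diatomic ideal gas.
ΔS = 3.9 × [20.79 × ln(652/302) + 8.314 × ln(148/27.3)] = 117 J/K.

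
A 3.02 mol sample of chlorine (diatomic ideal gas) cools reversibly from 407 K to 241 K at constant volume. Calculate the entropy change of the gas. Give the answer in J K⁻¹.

At constant volume, ΔS = nC_V ln(T₂/T₁) with C_V = 5R/2 = 20.79 J mol⁻¹ K⁻¹.
ΔS = 3.02 × 20.79 × ln(241/407) = -32.9 J/K.

ΔS = -32.9 J/K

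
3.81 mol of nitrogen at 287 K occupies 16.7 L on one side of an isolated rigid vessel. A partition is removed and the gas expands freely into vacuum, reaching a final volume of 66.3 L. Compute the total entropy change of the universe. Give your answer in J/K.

ΔS_universe = 43.7 J/K

For an ideal gas in free expansion Q = 0 and W = 0, so T is unchanged.
Entropy is a state function; using a reversible isothermal path, ΔS_gas = nR ln(V₂/V₁) = 3.81 × 8.314 × ln(66.3/16.7) = 43.7 J/K.
The insulated surroundings exchange no heat, so ΔS_surr = 0 and ΔS_universe = ΔS_gas.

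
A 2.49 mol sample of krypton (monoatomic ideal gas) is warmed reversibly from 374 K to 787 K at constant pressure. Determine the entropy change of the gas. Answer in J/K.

ΔS = 38.5 J/K

At constant pressure, ΔS = nC_p ln(T₂/T₁) with C_p = 5R/2 = 20.79 J mol⁻¹ K⁻¹.
ΔS = 2.49 × 20.79 × ln(787/374) = 38.5 J/K.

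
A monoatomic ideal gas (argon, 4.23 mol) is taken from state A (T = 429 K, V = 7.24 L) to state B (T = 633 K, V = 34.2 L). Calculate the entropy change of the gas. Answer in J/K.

ΔS = 75.1 J/K

Entropy is a state function: ΔS = nC_V ln(T₂/T₁) + nR ln(V₂/V₁), with C_V = 3R/2 = 12.47 J mol⁻¹ K⁻¹ for a monoatomic ideal gas.
ΔS = 4.23 × [12.47 × ln(633/429) + 8.314 × ln(34.2/7.24)] = 75.1 J/K.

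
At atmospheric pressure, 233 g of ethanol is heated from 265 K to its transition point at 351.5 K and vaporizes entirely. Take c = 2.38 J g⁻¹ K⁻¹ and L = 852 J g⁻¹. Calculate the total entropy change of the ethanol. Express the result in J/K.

Warming step: ΔS₁ = m c ln(T_tr/T_i) = 233 × 2.38 × ln(351.5/265) = 156.6 J/K.
Phase change: ΔS₂ = +mL/T_tr = 233 × 852 / 351.5 = 564.8 J/K.
ΔS_total = (156.6) + (564.8) = 721 J/K.

ΔS = 721 J/K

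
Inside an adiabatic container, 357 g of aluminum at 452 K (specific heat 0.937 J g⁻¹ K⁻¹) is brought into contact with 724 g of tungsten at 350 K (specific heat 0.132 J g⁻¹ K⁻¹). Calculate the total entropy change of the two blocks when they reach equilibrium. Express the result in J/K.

Energy balance: T_f = (m₁c₁T₁ + m₂c₂T₂)/(m₁c₁ + m₂c₂) = 429.33 K.
ΔS₁ = m₁c₁ ln(T_f/T₁) = 334.509 × ln(429.33/452) = -17.209 J/K.
ΔS₂ = m₂c₂ ln(T_f/T₂) = 95.568 × ln(429.33/350) = 19.525 J/K.
ΔS_total = -17.209 + 19.525 = 2.32 J/K.

ΔS_total = 2.32 J/K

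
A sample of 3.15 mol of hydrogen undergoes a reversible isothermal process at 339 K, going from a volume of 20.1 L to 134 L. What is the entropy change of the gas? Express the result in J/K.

For an isothermal ideal gas ΔS_gas = nR ln(V₂/V₁) = 3.15 × 8.314 × ln(134/20.1) = 49.7 J/K.

ΔS_gas = 49.7 J/K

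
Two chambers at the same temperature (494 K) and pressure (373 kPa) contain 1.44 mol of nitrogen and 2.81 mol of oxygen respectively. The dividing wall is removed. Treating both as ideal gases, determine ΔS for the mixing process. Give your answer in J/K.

Mole fractions: x_A = 1.44/4.25 = 0.339, x_B = 0.661.
ΔS_mix = −R(n_A ln x_A + n_B ln x_B) = −8.314 × (1.44 ln 0.339 + 2.81 ln 0.661) = 22.6 J/K.

ΔS_mix = 22.6 J/K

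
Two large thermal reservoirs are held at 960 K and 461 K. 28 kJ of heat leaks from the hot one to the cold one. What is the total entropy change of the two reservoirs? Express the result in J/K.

ΔS_hot = −Q/T_H = −28000/960 = -29.17 J/K and ΔS_cold = +Q/T_C = 28000/461 = 60.74 J/K.
ΔS_total = -29.17 + 60.74 = 31.6 J/K, positive as the second law requires.

ΔS_total = 31.6 J/K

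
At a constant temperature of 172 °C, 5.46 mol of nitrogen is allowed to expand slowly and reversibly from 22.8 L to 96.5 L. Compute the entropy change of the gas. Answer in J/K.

ΔS_gas = 65.5 J/K

For an isothermal ideal gas ΔS_gas = nR ln(V₂/V₁) = 5.46 × 8.314 × ln(96.5/22.8) = 65.5 J/K.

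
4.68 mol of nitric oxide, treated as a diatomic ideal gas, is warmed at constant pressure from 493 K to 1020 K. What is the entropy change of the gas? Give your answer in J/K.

ΔS = 99 J/K

At constant pressure, ΔS = nC_p ln(T₂/T₁) with C_p = 7R/2 = 29.1 J mol⁻¹ K⁻¹.
ΔS = 4.68 × 29.1 × ln(1020/493) = 99 J/K.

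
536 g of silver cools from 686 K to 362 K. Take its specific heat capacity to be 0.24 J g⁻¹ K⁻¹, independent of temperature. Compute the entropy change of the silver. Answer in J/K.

ΔS = ∫dQ_rev/T = m c ln(T₂/T₁) = 536 × 0.24 × ln(362/686) = -82.2 J/K.

ΔS = -82.2 J/K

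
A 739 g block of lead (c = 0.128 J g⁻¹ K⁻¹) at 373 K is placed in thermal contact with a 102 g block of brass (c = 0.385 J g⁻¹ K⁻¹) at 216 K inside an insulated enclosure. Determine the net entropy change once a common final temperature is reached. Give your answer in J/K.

Energy balance: T_f = (m₁c₁T₁ + m₂c₂T₂)/(m₁c₁ + m₂c₂) = 326.94 K.
ΔS₁ = m₁c₁ ln(T_f/T₁) = 94.592 × ln(326.94/373) = -12.47 J/K.
ΔS₂ = m₂c₂ ln(T_f/T₂) = 39.27 × ln(326.94/216) = 16.28 J/K.
ΔS_total = -12.47 + 16.28 = 3.81 J/K.

ΔS_total = 3.81 J/K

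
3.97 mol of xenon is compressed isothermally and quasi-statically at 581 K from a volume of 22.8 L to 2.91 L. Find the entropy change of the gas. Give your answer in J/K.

For an isothermal ideal gas ΔS_gas = nR ln(V₂/V₁) = 3.97 × 8.314 × ln(2.91/22.8) = -67.9 J/K.

ΔS_gas = -67.9 J/K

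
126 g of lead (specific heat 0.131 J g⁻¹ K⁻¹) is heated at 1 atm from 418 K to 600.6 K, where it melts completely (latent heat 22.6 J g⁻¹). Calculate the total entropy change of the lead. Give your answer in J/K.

Warming step: ΔS₁ = m c ln(T_tr/T_i) = 126 × 0.131 × ln(600.6/418) = 5.983 J/K.
Phase change: ΔS₂ = +mL/T_tr = 126 × 22.6 / 600.6 = 4.741 J/K.
ΔS_total = (5.983) + (4.741) = 10.7 J/K.

ΔS = 10.7 J/K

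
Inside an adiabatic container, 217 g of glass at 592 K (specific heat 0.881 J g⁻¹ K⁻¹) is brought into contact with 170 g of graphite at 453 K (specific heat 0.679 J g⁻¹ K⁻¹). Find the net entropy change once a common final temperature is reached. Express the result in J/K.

Energy balance: T_f = (m₁c₁T₁ + m₂c₂T₂)/(m₁c₁ + m₂c₂) = 539.67 K.
ΔS₁ = m₁c₁ ln(T_f/T₁) = 191.177 × ln(539.67/592) = -17.693 J/K.
ΔS₂ = m₂c₂ ln(T_f/T₂) = 115.43 × ln(539.67/453) = 20.208 J/K.
ΔS_total = -17.693 + 20.208 = 2.51 J/K.

ΔS_total = 2.51 J/K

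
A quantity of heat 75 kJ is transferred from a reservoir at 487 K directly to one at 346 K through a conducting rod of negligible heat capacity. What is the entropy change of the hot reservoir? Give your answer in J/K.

ΔS_hot = -154 J/K

The hot reservoir loses heat Q, so ΔS_hot = −Q/T_H = −75000/487 = -154 J/K.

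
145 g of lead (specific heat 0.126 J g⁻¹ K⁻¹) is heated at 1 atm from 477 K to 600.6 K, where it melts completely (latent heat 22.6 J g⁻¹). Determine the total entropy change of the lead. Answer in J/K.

Warming step: ΔS₁ = m c ln(T_tr/T_i) = 145 × 0.126 × ln(600.6/477) = 4.21 J/K.
Phase change: ΔS₂ = +mL/T_tr = 145 × 22.6 / 600.6 = 5.456 J/K.
ΔS_total = (4.21) + (5.456) = 9.67 J/K.

ΔS = 9.67 J/K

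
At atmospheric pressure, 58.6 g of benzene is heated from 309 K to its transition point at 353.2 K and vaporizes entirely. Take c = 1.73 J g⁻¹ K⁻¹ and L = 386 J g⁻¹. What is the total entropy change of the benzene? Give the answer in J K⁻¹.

Warming step: ΔS₁ = m c ln(T_tr/T_i) = 58.6 × 1.73 × ln(353.2/309) = 13.55 J/K.
Phase change: ΔS₂ = +mL/T_tr = 58.6 × 386 / 353.2 = 64.04 J/K.
ΔS_total = (13.55) + (64.04) = 77.6 J/K.

ΔS = 77.6 J/K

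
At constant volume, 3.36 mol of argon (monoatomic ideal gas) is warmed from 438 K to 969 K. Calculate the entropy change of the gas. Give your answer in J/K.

At constant volume, ΔS = nC_V ln(T₂/T₁) with C_V = 3R/2 = 12.47 J mol⁻¹ K⁻¹.
ΔS = 3.36 × 12.47 × ln(969/438) = 33.3 J/K.

ΔS = 33.3 J/K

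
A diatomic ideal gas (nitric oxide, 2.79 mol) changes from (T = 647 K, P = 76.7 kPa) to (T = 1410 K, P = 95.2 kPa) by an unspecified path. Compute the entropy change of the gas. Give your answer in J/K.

ΔS = 58.2 J/K

ΔS = nC_p ln(T₂/T₁) − nR ln(P₂/P₁), with C_p = 7R/2 = 29.1 J mol⁻¹ K⁻¹ for a diatomic ideal gas.
ΔS = 2.79 × [29.1 × ln(1410/647) − 8.314 × ln(95.2/76.7)] = 58.2 J/K.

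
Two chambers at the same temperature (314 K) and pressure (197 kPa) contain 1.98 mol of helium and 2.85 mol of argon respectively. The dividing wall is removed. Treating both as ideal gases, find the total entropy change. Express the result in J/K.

ΔS_mix = 27.2 J/K

Mole fractions: x_A = 1.98/4.83 = 0.41, x_B = 0.59.
ΔS_mix = −R(n_A ln x_A + n_B ln x_B) = −8.314 × (1.98 ln 0.41 + 2.85 ln 0.59) = 27.2 J/K.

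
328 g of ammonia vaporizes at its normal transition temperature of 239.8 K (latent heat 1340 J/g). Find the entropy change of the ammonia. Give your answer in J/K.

Heat absorbed by the substance: Q = mL = 328 × 1340 = 439520 J.
At constant T, ΔS = Q_rev/T = 439520 / 239.8 = 1830 J/K.

ΔS = 1830 J/K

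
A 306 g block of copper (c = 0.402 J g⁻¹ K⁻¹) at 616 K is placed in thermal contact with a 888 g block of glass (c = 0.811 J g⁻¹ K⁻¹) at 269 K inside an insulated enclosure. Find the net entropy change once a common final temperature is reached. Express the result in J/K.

ΔS_total = 43.5 J/K

Energy balance: T_f = (m₁c₁T₁ + m₂c₂T₂)/(m₁c₁ + m₂c₂) = 319.62 K.
ΔS₁ = m₁c₁ ln(T_f/T₁) = 123.012 × ln(319.62/616) = -80.71 J/K.
ΔS₂ = m₂c₂ ln(T_f/T₂) = 720.168 × ln(319.62/269) = 124.2 J/K.
ΔS_total = -80.71 + 124.2 = 43.5 J/K.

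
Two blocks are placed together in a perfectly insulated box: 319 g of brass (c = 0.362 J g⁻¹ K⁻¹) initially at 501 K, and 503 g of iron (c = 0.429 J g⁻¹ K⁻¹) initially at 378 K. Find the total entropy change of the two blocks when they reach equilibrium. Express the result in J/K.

Energy balance: T_f = (m₁c₁T₁ + m₂c₂T₂)/(m₁c₁ + m₂c₂) = 420.88 K.
ΔS₁ = m₁c₁ ln(T_f/T₁) = 115.478 × ln(420.88/501) = -20.124 J/K.
ΔS₂ = m₂c₂ ln(T_f/T₂) = 215.787 × ln(420.88/378) = 23.186 J/K.
ΔS_total = -20.124 + 23.186 = 3.06 J/K.

ΔS_total = 3.06 J/K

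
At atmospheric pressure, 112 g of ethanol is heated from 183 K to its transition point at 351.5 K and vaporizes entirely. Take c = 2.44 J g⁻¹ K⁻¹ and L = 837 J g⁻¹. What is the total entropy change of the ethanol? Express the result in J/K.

Warming step: ΔS₁ = m c ln(T_tr/T_i) = 112 × 2.44 × ln(351.5/183) = 178.4 J/K.
Phase change: ΔS₂ = +mL/T_tr = 112 × 837 / 351.5 = 266.7 J/K.
ΔS_total = (178.4) + (266.7) = 445 J/K.

ΔS = 445 J/K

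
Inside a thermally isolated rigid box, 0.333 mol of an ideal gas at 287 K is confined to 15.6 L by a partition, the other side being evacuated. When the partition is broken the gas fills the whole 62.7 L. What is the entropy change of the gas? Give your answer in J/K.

ΔS_gas = 3.85 J/K

No heat is exchanged and no work is done, so the ideal-gas temperature stays constant.
Entropy is a state function; using a reversible isothermal path, ΔS_gas = nR ln(V₂/V₁) = 0.333 × 8.314 × ln(62.7/15.6) = 3.85 J/K.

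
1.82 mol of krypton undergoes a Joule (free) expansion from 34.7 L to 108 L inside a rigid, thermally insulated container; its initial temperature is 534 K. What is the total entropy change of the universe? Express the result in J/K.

No heat is exchanged and no work is done, so the ideal-gas temperature stays constant.
Entropy is a state function; using a reversible isothermal path, ΔS_gas = nR ln(V₂/V₁) = 1.82 × 8.314 × ln(108/34.7) = 17.2 J/K.
The insulated surroundings exchange no heat, so ΔS_surr = 0 and ΔS_universe = ΔS_gas.

ΔS_universe = 17.2 J/K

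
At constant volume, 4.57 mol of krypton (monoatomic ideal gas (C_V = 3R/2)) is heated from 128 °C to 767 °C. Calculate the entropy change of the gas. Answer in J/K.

In kelvin: T₁ = 401.15 K, T₂ = 1040.15 K. At constant volume, ΔS = nC_V ln(T₂/T₁) with C_V = 3R/2 = 12.47 J mol⁻¹ K⁻¹.
ΔS = 4.57 × 12.47 × ln(1040.15/401.15) = 54.3 J/K.

ΔS = 54.3 J/K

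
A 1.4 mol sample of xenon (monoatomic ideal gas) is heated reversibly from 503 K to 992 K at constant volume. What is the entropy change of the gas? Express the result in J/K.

At constant volume, ΔS = nC_V ln(T₂/T₁) with C_V = 3R/2 = 12.47 J mol⁻¹ K⁻¹.
ΔS = 1.4 × 12.47 × ln(992/503) = 11.9 J/K.

ΔS = 11.9 J/K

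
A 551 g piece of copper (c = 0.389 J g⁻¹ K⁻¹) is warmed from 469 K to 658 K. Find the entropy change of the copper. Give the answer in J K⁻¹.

ΔS = ∫dQ_rev/T = m c ln(T₂/T₁) = 551 × 0.389 × ln(658/469) = 72.6 J/K.

ΔS = 72.6 J/K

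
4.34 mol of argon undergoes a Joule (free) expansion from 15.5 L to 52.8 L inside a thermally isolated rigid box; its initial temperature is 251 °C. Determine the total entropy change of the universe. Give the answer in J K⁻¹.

ΔS_universe = 44.2 J/K

For an ideal gas in free expansion Q = 0 and W = 0, so T is unchanged.
Entropy is a state function; using a reversible isothermal path, ΔS_gas = nR ln(V₂/V₁) = 4.34 × 8.314 × ln(52.8/15.5) = 44.2 J/K.
The insulated surroundings exchange no heat, so ΔS_surr = 0 and ΔS_universe = ΔS_gas.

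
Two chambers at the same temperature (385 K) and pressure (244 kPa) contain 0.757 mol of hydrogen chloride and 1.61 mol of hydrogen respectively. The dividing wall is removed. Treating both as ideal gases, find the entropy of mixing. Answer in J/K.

Mole fractions: x_A = 0.757/2.37 = 0.32, x_B = 0.68.
ΔS_mix = −R(n_A ln x_A + n_B ln x_B) = −8.314 × (0.757 ln 0.32 + 1.61 ln 0.68) = 12.3 J/K.

ΔS_mix = 12.3 J/K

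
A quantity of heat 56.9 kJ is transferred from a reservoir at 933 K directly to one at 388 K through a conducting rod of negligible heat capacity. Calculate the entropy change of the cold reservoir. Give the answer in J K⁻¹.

The cold reservoir gains heat Q, so ΔS_cold = +Q/T_C = 56900/388 = 147 J/K.

ΔS_cold = 147 J/K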